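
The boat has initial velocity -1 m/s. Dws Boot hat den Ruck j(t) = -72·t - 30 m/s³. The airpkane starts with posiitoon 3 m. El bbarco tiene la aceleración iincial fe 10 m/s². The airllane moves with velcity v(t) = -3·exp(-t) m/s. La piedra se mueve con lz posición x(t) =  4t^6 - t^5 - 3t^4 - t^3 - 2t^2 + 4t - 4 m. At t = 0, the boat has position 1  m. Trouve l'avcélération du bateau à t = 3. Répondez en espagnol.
Para resolver esto, necesitamos tomar 1 antiderivada de nuestra ecuación de la sacudida j(t) = -72·t - 30. Integrando la sacudida y usando la condición inicial a(0) = 10, obtenemos a(t) = -36·t^2 - 30·t + 10. De la ecuación de la aceleración a(t) = -36·t^2 - 30·t + 10, sustituimos t = 3 para obtener a = -404.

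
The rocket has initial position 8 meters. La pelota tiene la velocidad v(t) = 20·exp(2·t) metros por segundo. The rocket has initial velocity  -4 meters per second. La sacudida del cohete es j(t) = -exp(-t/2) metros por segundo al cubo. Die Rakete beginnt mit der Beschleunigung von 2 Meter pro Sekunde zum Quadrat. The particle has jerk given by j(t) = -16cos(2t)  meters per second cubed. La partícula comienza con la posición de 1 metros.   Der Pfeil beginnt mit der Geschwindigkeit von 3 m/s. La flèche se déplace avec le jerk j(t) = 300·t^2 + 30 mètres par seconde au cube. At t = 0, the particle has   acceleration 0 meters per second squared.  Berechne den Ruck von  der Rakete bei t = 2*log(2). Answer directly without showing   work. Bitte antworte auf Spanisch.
En t = 2*log(2), j = -1/2.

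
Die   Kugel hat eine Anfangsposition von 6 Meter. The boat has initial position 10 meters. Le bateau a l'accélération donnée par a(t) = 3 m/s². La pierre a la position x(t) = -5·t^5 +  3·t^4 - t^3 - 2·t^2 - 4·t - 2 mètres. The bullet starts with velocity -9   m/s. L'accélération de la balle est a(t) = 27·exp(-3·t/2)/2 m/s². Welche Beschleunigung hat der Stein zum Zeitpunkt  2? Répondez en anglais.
Starting from position x(t) = -5·t^5 + 3·t^4 - t^3 - 2·t^2 - 4·t - 2, we take 2 derivatives. The derivative of position gives velocity: v(t) = -25·t^4 + 12·t^3 - 3·t^2 - 4·t - 4. The derivative of velocity gives acceleration: a(t) = -100·t^3 + 36·t^2 - 6·t - 4. We have acceleration a(t) = -100·t^3 + 36·t^2 - 6·t - 4. Substituting t = 2: a(2) = -672.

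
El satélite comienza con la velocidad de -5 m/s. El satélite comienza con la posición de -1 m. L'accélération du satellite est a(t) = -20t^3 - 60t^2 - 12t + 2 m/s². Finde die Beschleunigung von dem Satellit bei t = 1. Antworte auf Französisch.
Nous avons l'accélération a(t) = -20·t^3 - 60·t^2 - 12·t + 2. En substituant t = 1: a(1) = -90.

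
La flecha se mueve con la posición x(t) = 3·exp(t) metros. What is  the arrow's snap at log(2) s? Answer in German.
Ausgehend von der Position x(t) = 3·exp(t), nehmen wir 4 Ableitungen. Mit d/dt von x(t) finden wir v(t) = 3·exp(t). Mit d/dt von v(t) finden wir a(t) = 3·exp(t). Die Ableitung von der Beschleunigung ergibt den Ruck: j(t) = 3·exp(t). Die Ableitung von dem Ruck ergibt den Snap: s(t) = 3·exp(t). Aus der Gleichung für den Snap s(t) = 3·exp(t), setzen wir t = log(2) ein und erhalten s = 6.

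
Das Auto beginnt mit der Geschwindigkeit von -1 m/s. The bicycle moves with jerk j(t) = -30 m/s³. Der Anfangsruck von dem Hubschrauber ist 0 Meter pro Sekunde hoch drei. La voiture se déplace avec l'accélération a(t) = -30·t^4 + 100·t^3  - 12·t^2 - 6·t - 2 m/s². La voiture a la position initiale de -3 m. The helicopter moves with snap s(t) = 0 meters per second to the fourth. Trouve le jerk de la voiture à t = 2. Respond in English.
Starting from acceleration a(t) = -30·t^4 + 100·t^3 - 12·t^2 - 6·t - 2, we take 1 derivative. The derivative of acceleration gives jerk: j(t) = -120·t^3 + 300·t^2 - 24·t - 6. From the given jerk equation j(t) = -120·t^3 + 300·t^2 - 24·t - 6, we substitute t = 2 to get j = 186.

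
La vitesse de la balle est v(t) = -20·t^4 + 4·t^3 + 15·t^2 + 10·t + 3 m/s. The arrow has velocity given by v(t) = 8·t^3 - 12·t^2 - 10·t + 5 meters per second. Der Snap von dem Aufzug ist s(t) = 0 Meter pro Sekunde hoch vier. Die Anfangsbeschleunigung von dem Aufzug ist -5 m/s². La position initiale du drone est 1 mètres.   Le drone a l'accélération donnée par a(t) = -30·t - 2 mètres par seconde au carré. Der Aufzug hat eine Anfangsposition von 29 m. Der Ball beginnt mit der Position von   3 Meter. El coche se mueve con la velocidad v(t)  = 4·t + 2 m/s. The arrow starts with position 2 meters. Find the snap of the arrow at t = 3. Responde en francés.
En partant de la vitesse v(t) = 8·t^3 - 12·t^2 - 10·t + 5, nous prenons 3 dérivées. La dérivée de la vitesse donne l'accélération: a(t) = 24·t^2 - 24·t - 10. En dérivant l'accélération, nous obtenons le jerk: j(t) = 48·t - 24. En dérivant le jerk, nous obtenons le snap: s(t) = 48. De l'équation du snap s(t) = 48, nous substituons t = 3 pour obtenir s = 48.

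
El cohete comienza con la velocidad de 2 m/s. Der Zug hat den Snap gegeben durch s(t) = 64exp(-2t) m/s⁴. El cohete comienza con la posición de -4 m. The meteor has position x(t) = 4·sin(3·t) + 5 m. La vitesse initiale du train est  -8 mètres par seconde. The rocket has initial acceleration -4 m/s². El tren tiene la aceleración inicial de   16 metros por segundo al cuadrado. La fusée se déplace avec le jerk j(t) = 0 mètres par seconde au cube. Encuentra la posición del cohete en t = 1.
Necesitamos integrar nuestra ecuación de la sacudida j(t) = 0 3 veces. Integrando la sacudida y usando la condición inicial a(0) = -4, obtenemos a(t) = -4. La integral de la aceleración es la velocidad. Usando v(0) = 2, obtenemos v(t) = 2 - 4·t. La integral de la velocidad es la posición. Usando x(0) = -4, obtenemos x(t) = -2·t^2 + 2·t - 4. De la ecuación de la posición x(t) = -2·t^2 + 2·t - 4, sustituimos t = 1 para obtener x = -4.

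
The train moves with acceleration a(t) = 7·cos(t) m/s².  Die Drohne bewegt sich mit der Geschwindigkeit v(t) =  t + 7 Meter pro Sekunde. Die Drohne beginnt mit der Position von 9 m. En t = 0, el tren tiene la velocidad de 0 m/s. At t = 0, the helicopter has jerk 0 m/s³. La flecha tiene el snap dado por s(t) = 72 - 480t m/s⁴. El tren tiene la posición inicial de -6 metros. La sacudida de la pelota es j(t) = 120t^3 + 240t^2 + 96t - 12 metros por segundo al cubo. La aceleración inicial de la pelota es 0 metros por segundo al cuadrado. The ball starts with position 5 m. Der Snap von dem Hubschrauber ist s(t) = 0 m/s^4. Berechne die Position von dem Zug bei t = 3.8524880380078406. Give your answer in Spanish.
Necesitamos integrar nuestra ecuación de la aceleración a(t) = 7·cos(t) 2 veces. La antiderivada de la aceleración, con v(0) = 0, da la velocidad: v(t) = 7·sin(t). Tomando ∫v(t)dt y aplicando x(0) = -6, encontramos x(t) = 1 - 7·cos(t). Usando x(t) = 1 - 7·cos(t) y sustituyendo t = 3.8524880380078406, encontramos x = 6.30444551190680.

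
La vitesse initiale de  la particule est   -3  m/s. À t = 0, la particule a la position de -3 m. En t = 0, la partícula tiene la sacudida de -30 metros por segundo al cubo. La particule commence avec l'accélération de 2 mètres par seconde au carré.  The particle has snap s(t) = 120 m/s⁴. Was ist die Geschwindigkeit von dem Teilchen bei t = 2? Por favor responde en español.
Partiendo del snap s(t) = 120, tomamos 3 integrales. Tomando ∫s(t)dt y aplicando j(0) = -30, encontramos j(t) = 120·t - 30. La antiderivada de la sacudida es la aceleración. Usando a(0) = 2, obtenemos a(t) = 60·t^2 - 30·t + 2. La antiderivada de la aceleración es la velocidad. Usando v(0) = -3, obtenemos v(t) = 20·t^3 - 15·t^2 + 2·t - 3. De la ecuación de la velocidad v(t) = 20·t^3 - 15·t^2 + 2·t - 3, sustituimos t = 2 para obtener v = 101.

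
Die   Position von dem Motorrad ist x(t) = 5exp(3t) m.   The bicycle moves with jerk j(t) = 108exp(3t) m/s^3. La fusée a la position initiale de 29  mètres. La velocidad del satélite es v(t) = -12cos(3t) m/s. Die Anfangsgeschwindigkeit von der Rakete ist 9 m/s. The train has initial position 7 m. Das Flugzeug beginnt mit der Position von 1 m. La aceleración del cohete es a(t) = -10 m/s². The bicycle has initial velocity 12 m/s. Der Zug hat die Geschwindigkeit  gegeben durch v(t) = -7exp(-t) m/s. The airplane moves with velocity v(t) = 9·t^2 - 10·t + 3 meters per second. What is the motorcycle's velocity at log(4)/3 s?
To solve this, we need to take 1 derivative of our position equation x(t) = 5·exp(3·t). The derivative of position gives velocity: v(t) = 15·exp(3·t). We have velocity v(t) = 15·exp(3·t). Substituting t = log(4)/3: v(log(4)/3) = 60.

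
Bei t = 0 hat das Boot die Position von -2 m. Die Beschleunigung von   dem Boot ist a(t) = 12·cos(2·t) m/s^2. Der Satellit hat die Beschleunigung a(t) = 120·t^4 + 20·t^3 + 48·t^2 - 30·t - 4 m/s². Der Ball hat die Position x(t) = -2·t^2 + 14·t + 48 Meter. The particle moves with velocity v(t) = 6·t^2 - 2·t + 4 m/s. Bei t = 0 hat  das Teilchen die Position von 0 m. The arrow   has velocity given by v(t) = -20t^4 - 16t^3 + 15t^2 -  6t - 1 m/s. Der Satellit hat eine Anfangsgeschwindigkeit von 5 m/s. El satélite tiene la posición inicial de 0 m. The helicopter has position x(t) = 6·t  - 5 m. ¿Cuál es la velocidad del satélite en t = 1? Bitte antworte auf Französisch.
Nous devons intégrer notre équation de l'accélération a(t) = 120·t^4 + 20·t^3 + 48·t^2 - 30·t - 4 1 fois. L'intégrale de l'accélération est la vitesse. En utilisant v(0) = 5, nous obtenons v(t) = 24·t^5 + 5·t^4 + 16·t^3 - 15·t^2 - 4·t + 5. De l'équation de la vitesse v(t) = 24·t^5 + 5·t^4 + 16·t^3 - 15·t^2 - 4·t + 5, nous substituons t = 1 pour obtenir v = 31.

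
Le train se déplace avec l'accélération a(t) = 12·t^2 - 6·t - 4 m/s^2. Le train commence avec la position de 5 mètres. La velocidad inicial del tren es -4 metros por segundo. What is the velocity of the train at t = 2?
We need to integrate our acceleration equation a(t) = 12·t^2 - 6·t - 4 1 time. The antiderivative of acceleration is velocity. Using v(0) = -4, we get v(t) = 4·t^3 - 3·t^2 - 4·t - 4. From the given velocity equation v(t) = 4·t^3 - 3·t^2 - 4·t - 4, we substitute t = 2 to get v = 8.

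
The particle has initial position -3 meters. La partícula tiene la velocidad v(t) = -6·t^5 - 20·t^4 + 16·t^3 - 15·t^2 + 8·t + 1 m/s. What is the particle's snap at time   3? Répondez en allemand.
Wir müssen unsere Gleichung für die Geschwindigkeit v(t) = -6·t^5 - 20·t^4 + 16·t^3 - 15·t^2 + 8·t + 1 3-mal ableiten. Mit d/dt von v(t) finden wir a(t) = -30·t^4 - 80·t^3 + 48·t^2 - 30·t + 8. Die Ableitung von der Beschleunigung ergibt den Ruck: j(t) = -120·t^3 - 240·t^2 + 96·t - 30. Mit d/dt von j(t) finden wir s(t) = -360·t^2 - 480·t + 96. Wir haben den Snap s(t) = -360·t^2 - 480·t + 96. Durch Einsetzen von t = 3: s(3) = -4584.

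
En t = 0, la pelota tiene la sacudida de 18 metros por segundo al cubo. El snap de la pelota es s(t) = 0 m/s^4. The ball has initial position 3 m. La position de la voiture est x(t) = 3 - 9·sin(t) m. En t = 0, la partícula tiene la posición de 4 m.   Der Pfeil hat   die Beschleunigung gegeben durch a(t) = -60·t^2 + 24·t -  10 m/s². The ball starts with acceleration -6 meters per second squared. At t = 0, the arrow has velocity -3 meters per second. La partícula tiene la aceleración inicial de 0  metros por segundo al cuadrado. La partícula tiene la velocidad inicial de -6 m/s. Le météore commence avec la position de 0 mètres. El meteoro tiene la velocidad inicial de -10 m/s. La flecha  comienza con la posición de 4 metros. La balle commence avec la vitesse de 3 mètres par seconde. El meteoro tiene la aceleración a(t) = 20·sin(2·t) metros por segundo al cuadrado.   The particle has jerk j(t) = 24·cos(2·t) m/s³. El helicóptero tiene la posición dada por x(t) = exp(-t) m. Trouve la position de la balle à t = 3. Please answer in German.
Wir müssen das Integral unserer Gleichung für den Snap s(t) = 0 4-mal finden. Die Stammfunktion von dem Snap, mit j(0) = 18, ergibt den Ruck: j(t) = 18. Durch Integration von dem Ruck und Verwendung der Anfangsbedingung a(0) = -6, erhalten wir a(t) = 18·t - 6. Das Integral von der Beschleunigung, mit v(0) = 3, ergibt die Geschwindigkeit: v(t) = 9·t^2 - 6·t + 3. Das Integral von der Geschwindigkeit, mit x(0) = 3, ergibt die Position: x(t) = 3·t^3 - 3·t^2 + 3·t + 3. Mit x(t) = 3·t^3 - 3·t^2 + 3·t + 3 und Einsetzen von t = 3, finden wir x = 66.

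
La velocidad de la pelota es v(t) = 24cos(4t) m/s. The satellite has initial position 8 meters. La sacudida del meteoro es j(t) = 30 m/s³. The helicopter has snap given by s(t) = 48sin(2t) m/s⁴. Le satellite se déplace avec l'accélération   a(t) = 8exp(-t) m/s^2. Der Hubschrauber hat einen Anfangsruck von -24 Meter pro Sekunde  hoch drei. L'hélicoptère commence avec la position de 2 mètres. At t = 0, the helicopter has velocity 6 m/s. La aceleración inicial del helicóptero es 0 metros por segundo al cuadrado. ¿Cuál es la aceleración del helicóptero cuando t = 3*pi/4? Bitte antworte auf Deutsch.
Wir müssen das Integral unserer Gleichung für den Snap s(t) = 48·sin(2·t) 2-mal finden. Die Stammfunktion von dem Snap, mit j(0) = -24, ergibt den Ruck: j(t) = -24·cos(2·t). Durch Integration von dem Ruck und Verwendung der Anfangsbedingung a(0) = 0, erhalten wir a(t) = -12·sin(2·t). Mit a(t) = -12·sin(2·t) und Einsetzen von t = 3*pi/4, finden wir a = 12.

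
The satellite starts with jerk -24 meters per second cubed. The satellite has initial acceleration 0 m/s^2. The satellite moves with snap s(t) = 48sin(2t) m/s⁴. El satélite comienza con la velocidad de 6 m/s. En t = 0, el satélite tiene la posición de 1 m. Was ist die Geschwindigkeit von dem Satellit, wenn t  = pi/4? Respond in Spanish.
Para resolver esto, necesitamos tomar 3 integrales de nuestra ecuación del snap s(t) = 48·sin(2·t). La antiderivada del snap es la sacudida. Usando j(0) = -24, obtenemos j(t) = -24·cos(2·t). La antiderivada de la sacudida, con a(0) = 0, da la aceleración: a(t) = -12·sin(2·t). Tomando ∫a(t)dt y aplicando v(0) = 6, encontramos v(t) = 6·cos(2·t). De la ecuación de la velocidad v(t) = 6·cos(2·t), sustituimos t = pi/4 para obtener v = 0.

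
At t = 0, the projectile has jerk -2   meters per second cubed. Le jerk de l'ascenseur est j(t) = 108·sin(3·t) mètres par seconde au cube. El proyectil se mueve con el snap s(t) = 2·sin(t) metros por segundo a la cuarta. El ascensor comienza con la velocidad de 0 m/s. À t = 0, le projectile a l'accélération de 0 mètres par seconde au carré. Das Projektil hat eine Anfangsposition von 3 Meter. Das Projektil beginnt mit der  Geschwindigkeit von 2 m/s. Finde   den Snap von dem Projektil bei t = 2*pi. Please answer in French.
Nous avons le snap s(t) = 2·sin(t). En substituant t = 2*pi: s(2*pi) = 0.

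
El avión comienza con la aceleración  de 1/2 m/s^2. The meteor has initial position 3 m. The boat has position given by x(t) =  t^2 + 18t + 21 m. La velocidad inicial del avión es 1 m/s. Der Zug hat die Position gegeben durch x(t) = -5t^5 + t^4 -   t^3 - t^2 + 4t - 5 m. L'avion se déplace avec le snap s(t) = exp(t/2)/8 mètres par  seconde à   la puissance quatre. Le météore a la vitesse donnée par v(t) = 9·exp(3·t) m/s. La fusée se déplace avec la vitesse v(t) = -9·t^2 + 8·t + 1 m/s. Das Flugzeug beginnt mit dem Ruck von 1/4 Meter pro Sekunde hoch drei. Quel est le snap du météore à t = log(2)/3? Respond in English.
To solve this, we need to take 3 derivatives of our velocity equation v(t) = 9·exp(3·t). Taking d/dt of v(t), we find a(t) = 27·exp(3·t). Differentiating acceleration, we get jerk: j(t) = 81·exp(3·t). The derivative of jerk gives snap: s(t) = 243·exp(3·t). Using s(t) = 243·exp(3·t) and substituting t = log(2)/3, we find s = 486.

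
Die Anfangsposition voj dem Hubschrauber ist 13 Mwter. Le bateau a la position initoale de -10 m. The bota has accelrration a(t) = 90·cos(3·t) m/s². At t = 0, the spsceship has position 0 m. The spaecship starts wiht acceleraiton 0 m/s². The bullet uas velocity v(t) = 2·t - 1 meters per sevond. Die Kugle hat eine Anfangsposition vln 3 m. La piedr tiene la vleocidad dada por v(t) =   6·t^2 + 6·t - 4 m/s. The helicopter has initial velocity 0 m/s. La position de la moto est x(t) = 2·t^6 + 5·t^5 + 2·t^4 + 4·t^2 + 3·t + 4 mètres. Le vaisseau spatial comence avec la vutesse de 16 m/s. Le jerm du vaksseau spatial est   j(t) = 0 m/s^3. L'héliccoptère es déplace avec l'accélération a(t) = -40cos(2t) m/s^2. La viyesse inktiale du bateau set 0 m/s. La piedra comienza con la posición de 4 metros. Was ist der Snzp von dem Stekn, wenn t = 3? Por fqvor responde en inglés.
Starting from velocity v(t) = 6·t^2 + 6·t - 4, we take 3 derivatives. Differentiating velocity, we get acceleration: a(t) = 12·t + 6. The derivative of acceleration gives jerk: j(t) = 12. Differentiating jerk, we get snap: s(t) = 0. Using s(t) = 0 and substituting t = 3, we find s = 0.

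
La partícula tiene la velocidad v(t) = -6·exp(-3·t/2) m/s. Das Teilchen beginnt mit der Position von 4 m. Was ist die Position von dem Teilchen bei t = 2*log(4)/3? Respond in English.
To find the answer, we compute 1 integral of v(t) = -6·exp(-3·t/2). Finding the antiderivative of v(t) and using x(0) = 4: x(t) = 4·exp(-3·t/2). From the given position equation x(t) = 4·exp(-3·t/2), we substitute t = 2*log(4)/3 to get x = 1.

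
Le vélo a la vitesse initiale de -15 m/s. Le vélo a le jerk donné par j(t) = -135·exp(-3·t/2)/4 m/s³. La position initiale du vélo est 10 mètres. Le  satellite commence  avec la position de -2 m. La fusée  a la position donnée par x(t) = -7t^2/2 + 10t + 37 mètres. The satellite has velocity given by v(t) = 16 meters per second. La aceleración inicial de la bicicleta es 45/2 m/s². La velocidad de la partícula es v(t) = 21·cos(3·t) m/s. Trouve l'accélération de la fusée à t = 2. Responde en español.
Para resolver esto, necesitamos tomar 2 derivadas de nuestra ecuación de la posición x(t) = -7·t^2/2 + 10·t + 37. Tomando d/dt de x(t), encontramos v(t) = 10 - 7·t. Tomando d/dt de v(t), encontramos a(t) = -7. Tenemos la aceleración a(t) = -7. Sustituyendo t = 2: a(2) = -7.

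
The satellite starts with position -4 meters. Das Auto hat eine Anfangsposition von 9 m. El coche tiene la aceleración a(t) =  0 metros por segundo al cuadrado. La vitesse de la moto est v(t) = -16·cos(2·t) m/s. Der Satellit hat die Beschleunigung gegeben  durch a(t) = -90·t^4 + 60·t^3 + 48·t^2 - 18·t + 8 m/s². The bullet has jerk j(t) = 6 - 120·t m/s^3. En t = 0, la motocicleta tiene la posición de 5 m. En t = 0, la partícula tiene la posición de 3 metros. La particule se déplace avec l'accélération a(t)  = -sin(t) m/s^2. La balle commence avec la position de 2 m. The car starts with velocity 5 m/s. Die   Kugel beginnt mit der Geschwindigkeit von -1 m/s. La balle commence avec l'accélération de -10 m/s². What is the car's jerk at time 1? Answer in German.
Wir müssen unsere Gleichung für die Beschleunigung a(t) = 0 1-mal ableiten. Mit d/dt von a(t) finden wir j(t) = 0. Aus der Gleichung für den Ruck j(t) = 0, setzen wir t = 1 ein und erhalten j = 0.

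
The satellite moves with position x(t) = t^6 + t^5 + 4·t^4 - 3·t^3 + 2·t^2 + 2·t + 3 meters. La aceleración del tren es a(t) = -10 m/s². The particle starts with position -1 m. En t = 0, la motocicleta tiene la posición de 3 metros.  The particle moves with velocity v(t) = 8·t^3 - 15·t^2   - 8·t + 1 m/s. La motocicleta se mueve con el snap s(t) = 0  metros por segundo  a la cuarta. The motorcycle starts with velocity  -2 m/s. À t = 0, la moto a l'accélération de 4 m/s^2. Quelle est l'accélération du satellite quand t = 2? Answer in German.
Ausgehend von der Position x(t) = t^6 + t^5 + 4·t^4 - 3·t^3 + 2·t^2 + 2·t + 3, nehmen wir 2 Ableitungen. Durch Ableiten von der Position erhalten wir die Geschwindigkeit: v(t) = 6·t^5 + 5·t^4 + 16·t^3 - 9·t^2 + 4·t + 2. Die Ableitung von der Geschwindigkeit ergibt die Beschleunigung: a(t) = 30·t^4 + 20·t^3 + 48·t^2 - 18·t + 4. Mit a(t) = 30·t^4 + 20·t^3 + 48·t^2 - 18·t + 4 und Einsetzen von t = 2, finden wir a = 800.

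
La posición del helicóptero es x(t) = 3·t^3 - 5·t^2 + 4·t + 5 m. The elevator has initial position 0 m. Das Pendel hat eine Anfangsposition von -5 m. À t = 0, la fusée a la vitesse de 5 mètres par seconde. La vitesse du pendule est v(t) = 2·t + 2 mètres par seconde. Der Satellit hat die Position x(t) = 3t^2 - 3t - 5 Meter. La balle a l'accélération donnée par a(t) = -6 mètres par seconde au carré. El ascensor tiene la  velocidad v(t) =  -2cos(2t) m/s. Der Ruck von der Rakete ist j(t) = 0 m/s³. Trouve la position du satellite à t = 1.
De l'équation de la position x(t) = 3·t^2 - 3·t - 5, nous substituons t = 1 pour obtenir x = -5.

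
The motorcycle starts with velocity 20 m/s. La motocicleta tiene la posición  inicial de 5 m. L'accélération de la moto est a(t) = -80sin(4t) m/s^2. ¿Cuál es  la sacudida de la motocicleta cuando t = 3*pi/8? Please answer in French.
En partant de l'accélération a(t) = -80·sin(4·t), nous prenons 1 dérivée. La dérivée de l'accélération donne le jerk: j(t) = -320·cos(4·t). En utilisant j(t) = -320·cos(4·t) et en substituant t = 3*pi/8, nous trouvons j = 0.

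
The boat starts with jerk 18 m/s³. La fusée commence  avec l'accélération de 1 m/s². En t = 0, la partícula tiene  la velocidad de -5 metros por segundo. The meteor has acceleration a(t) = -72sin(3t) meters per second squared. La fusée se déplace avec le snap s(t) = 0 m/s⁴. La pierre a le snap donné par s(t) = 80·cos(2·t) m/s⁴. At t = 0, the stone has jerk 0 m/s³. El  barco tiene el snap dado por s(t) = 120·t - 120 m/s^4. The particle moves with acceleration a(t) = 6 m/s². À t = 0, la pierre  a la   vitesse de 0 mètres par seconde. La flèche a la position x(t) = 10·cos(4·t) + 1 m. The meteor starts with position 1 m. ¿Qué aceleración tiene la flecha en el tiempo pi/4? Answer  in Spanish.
Partiendo de la posición x(t) = 10·cos(4·t) + 1, tomamos 2 derivadas. La derivada de la posición da la velocidad: v(t) = -40·sin(4·t). La derivada de la velocidad da la aceleración: a(t) = -160·cos(4·t). Tenemos la aceleración a(t) = -160·cos(4·t). Sustituyendo t = pi/4: a(pi/4) = 160.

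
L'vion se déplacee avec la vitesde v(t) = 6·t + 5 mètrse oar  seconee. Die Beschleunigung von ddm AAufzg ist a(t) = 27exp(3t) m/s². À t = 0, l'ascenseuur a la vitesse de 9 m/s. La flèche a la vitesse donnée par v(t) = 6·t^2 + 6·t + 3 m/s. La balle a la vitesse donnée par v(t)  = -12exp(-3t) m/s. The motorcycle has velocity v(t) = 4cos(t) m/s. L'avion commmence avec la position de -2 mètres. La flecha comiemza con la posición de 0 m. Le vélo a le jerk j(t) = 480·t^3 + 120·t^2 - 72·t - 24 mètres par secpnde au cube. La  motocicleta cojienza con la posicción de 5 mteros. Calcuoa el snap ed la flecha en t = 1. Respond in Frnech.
En partant de la vitesse v(t) = 6·t^2 + 6·t + 3, nous prenons 3 dérivées. En prenant d/dt de v(t), nous trouvons a(t) = 12·t + 6. La dérivée de l'accélération donne le jerk: j(t) = 12. La dérivée du jerk donne le snap: s(t) = 0. Nous avons le snap s(t) = 0. En substituant t = 1: s(1) = 0.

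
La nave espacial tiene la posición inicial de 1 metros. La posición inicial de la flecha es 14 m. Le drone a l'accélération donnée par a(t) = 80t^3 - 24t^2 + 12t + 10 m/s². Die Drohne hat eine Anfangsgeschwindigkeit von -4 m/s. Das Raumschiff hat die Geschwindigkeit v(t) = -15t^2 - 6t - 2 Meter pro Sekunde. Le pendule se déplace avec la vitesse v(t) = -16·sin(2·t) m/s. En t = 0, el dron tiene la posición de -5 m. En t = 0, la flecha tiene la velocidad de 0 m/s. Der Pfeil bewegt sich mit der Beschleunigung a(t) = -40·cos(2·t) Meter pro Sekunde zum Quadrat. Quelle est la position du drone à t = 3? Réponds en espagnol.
Debemos encontrar la integral de nuestra ecuación de la aceleración a(t) = 80·t^3 - 24·t^2 + 12·t + 10 2 veces. Tomando ∫a(t)dt y aplicando v(0) = -4, encontramos v(t) = 20·t^4 - 8·t^3 + 6·t^2 + 10·t - 4. Integrando la velocidad y usando la condición inicial x(0) = -5, obtenemos x(t) = 4·t^5 - 2·t^4 + 2·t^3 + 5·t^2 - 4·t - 5. Tenemos la posición x(t) = 4·t^5 - 2·t^4 + 2·t^3 + 5·t^2 - 4·t - 5. Sustituyendo t = 3: x(3) = 892.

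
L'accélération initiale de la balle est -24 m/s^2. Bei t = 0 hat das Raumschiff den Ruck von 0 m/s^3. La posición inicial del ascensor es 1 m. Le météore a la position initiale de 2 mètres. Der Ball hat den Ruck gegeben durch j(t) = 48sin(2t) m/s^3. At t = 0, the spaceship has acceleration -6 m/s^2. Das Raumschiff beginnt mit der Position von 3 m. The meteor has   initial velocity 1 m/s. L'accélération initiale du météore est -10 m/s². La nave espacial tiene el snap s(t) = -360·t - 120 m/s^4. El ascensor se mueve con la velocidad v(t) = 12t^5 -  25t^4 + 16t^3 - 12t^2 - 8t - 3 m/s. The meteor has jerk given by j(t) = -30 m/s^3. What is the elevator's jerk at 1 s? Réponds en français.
Nous devons dériver notre équation de la vitesse v(t) = 12·t^5 - 25·t^4 + 16·t^3 - 12·t^2 - 8·t - 3 2 fois. En prenant d/dt de v(t), nous trouvons a(t) = 60·t^4 - 100·t^3 + 48·t^2 - 24·t - 8. En prenant d/dt de a(t), nous trouvons j(t) = 240·t^3 - 300·t^2 + 96·t - 24. Nous avons le jerk j(t) = 240·t^3 - 300·t^2 + 96·t - 24. En substituant t = 1: j(1) = 12.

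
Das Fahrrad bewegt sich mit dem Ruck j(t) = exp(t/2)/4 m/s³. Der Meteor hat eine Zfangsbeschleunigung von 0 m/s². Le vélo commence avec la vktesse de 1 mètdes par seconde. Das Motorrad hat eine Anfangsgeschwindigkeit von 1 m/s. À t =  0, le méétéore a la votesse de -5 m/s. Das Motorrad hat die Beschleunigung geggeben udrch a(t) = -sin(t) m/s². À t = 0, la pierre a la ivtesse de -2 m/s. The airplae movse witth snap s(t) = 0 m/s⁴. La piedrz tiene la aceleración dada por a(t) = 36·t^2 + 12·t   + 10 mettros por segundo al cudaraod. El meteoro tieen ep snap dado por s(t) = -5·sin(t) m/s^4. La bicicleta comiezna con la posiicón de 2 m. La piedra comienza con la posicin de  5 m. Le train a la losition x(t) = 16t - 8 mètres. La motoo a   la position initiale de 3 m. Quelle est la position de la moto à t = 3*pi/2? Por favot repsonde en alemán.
Um dies zu lösen, müssen wir 2 Stammfunktionen unserer Gleichung für die Beschleunigung a(t) = -sin(t) finden. Das Integral von der Beschleunigung, mit v(0) = 1, ergibt die Geschwindigkeit: v(t) = cos(t). Die Stammfunktion von der Geschwindigkeit ist die Position. Mit x(0) = 3 erhalten wir x(t) = sin(t) + 3. Mit x(t) = sin(t) + 3 und Einsetzen von t = 3*pi/2, finden wir x = 2.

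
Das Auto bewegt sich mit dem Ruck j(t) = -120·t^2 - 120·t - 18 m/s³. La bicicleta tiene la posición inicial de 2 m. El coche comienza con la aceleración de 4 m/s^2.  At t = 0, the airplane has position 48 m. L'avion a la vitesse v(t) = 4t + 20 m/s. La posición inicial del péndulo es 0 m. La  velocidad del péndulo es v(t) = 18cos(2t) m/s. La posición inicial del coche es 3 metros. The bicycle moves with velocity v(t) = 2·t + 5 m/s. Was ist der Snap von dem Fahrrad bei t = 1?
Um dies zu lösen, müssen wir 3 Ableitungen unserer Gleichung für die Geschwindigkeit v(t) = 2·t + 5 nehmen. Mit d/dt von v(t) finden wir a(t) = 2. Die Ableitung von der Beschleunigung ergibt den Ruck: j(t) = 0. Die Ableitung von dem Ruck ergibt den Snap: s(t) = 0. Aus der Gleichung für den Snap s(t) = 0, setzen wir t = 1 ein und erhalten s = 0.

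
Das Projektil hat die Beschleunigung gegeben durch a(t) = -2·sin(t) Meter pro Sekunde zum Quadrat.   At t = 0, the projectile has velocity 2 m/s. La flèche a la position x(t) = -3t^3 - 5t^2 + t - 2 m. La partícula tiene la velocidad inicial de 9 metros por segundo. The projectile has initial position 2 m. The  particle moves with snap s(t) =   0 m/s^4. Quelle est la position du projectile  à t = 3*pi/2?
En partant de l'accélération a(t) = -2·sin(t), nous prenons 2 primitives. La primitive de l'accélération, avec v(0) = 2, donne la vitesse: v(t) = 2·cos(t). L'intégrale de la vitesse est la position. En utilisant x(0) = 2, nous obtenons x(t) = 2·sin(t) + 2. En utilisant x(t) = 2·sin(t) + 2 et en substituant t = 3*pi/2, nous trouvons x = 0.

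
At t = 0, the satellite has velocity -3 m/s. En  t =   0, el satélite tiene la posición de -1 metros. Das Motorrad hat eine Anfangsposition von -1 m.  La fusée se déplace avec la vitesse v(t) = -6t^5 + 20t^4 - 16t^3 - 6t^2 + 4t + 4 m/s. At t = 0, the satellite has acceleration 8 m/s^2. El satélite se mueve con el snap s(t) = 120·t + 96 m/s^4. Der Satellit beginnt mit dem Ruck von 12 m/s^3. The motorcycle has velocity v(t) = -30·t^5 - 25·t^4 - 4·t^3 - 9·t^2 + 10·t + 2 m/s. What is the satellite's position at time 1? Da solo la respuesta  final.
The position at t = 1 is x = 7.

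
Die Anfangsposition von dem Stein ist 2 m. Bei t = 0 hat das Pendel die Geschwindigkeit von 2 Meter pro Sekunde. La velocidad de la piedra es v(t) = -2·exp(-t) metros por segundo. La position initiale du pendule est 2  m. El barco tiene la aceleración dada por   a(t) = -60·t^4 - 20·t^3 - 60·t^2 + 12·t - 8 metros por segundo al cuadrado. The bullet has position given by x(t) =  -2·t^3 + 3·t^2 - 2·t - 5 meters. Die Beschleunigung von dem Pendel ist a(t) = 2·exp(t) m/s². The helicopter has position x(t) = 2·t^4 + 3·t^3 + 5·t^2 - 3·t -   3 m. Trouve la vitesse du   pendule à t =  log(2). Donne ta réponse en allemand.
Wir müssen unsere Gleichung für die Beschleunigung a(t) = 2·exp(t) 1-mal integrieren. Durch Integration von der Beschleunigung und Verwendung der Anfangsbedingung v(0) = 2, erhalten wir v(t) = 2·exp(t). Wir haben die Geschwindigkeit v(t) = 2·exp(t). Durch Einsetzen von t = log(2): v(log(2)) = 4.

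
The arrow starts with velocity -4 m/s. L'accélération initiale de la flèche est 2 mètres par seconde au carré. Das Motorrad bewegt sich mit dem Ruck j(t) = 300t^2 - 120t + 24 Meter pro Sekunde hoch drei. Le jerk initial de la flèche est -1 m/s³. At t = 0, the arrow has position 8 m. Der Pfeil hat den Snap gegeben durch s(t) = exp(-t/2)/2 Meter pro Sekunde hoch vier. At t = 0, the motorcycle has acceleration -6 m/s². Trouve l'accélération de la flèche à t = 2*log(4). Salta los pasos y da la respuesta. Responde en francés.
L'accélération à t = 2*log(4) est a = 1/2.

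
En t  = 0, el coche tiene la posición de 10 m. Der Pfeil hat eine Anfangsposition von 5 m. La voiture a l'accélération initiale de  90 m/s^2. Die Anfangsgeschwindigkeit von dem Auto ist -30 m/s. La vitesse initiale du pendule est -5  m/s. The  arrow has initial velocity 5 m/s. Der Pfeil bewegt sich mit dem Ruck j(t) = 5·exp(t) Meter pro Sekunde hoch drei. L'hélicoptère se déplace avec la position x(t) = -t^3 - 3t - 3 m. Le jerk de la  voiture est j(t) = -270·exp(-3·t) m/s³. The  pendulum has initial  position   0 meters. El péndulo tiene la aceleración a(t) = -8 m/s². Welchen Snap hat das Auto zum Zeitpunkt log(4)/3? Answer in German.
Um dies zu lösen, müssen wir 1 Ableitung unserer Gleichung für den Ruck j(t) = -270·exp(-3·t) nehmen. Mit d/dt von j(t) finden wir s(t) = 810·exp(-3·t). Wir haben den Snap s(t) = 810·exp(-3·t). Durch Einsetzen von t = log(4)/3: s(log(4)/3) = 405/2.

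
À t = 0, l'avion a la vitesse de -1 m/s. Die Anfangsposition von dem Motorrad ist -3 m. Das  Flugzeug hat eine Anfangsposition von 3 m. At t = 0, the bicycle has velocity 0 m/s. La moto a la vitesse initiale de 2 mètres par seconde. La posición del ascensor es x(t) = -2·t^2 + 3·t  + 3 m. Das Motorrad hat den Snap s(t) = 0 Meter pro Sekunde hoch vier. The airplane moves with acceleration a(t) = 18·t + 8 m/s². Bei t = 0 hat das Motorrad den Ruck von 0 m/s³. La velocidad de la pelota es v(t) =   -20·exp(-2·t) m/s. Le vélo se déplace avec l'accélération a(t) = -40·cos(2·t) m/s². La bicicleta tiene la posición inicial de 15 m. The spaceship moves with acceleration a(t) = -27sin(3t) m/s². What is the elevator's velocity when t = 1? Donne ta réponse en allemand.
Ausgehend von der Position x(t) = -2·t^2 + 3·t + 3, nehmen wir 1 Ableitung. Die Ableitung von der Position ergibt die Geschwindigkeit: v(t) = 3 - 4·t. Aus der Gleichung für die Geschwindigkeit v(t) = 3 - 4·t, setzen wir t = 1 ein und erhalten v = -1.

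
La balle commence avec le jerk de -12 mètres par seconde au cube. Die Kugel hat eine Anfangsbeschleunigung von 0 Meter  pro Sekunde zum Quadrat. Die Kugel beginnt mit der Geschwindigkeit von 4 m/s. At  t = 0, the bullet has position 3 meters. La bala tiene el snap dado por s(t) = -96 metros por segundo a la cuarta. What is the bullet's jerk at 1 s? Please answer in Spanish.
Debemos encontrar la antiderivada de nuestra ecuación del snap s(t) = -96 1 vez. La integral del snap, con j(0) = -12, da la sacudida: j(t) = -96·t - 12. Usando j(t) = -96·t - 12 y sustituyendo t = 1, encontramos j = -108.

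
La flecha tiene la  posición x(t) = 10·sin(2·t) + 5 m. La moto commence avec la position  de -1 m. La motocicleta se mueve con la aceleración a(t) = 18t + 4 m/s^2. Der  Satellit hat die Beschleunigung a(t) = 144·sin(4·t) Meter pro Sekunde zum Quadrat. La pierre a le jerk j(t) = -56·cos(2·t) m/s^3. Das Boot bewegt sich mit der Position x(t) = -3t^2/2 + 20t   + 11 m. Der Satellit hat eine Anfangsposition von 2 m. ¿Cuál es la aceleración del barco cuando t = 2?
Para resolver esto, necesitamos tomar 2 derivadas de nuestra ecuación de la posición x(t) = -3·t^2/2 + 20·t + 11. Tomando d/dt de x(t), encontramos v(t) = 20 - 3·t. Tomando d/dt de v(t), encontramos a(t) = -3. Usando a(t) = -3 y sustituyendo t = 2, encontramos a = -3.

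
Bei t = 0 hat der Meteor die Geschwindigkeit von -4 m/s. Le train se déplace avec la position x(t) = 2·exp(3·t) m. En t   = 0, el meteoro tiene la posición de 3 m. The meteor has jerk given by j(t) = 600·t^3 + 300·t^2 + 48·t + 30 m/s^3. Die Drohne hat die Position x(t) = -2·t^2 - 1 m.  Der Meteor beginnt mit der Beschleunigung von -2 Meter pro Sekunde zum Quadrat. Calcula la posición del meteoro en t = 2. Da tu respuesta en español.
Necesitamos integrar nuestra ecuación de la sacudida j(t) = 600·t^3 + 300·t^2 + 48·t + 30 3 veces. Tomando ∫j(t)dt y aplicando a(0) = -2, encontramos a(t) = 150·t^4 + 100·t^3 + 24·t^2 + 30·t - 2. La antiderivada de la aceleración es la velocidad. Usando v(0) = -4, obtenemos v(t) = 30·t^5 + 25·t^4 + 8·t^3 + 15·t^2 - 2·t - 4. Integrando la velocidad y usando la condición inicial x(0) = 3, obtenemos x(t) = 5·t^6 + 5·t^5 + 2·t^4 + 5·t^3 - t^2 - 4·t + 3. De la ecuación de la posición x(t) = 5·t^6 + 5·t^5 + 2·t^4 + 5·t^3 - t^2 - 4·t + 3, sustituimos t = 2 para obtener x = 543.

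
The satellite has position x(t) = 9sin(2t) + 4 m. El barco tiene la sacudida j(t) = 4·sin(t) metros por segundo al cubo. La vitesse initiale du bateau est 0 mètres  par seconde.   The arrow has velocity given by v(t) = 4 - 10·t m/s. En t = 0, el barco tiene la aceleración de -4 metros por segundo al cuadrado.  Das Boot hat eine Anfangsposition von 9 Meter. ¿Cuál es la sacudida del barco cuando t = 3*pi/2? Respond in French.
De l'équation du jerk j(t) = 4·sin(t), nous substituons t = 3*pi/2 pour obtenir j = -4.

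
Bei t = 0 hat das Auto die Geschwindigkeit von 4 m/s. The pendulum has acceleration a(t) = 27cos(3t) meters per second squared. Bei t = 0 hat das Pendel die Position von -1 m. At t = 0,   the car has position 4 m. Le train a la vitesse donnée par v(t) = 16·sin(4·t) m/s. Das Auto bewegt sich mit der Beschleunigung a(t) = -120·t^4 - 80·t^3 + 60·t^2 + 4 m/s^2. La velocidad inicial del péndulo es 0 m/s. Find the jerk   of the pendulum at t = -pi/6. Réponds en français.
En partant de l'accélération a(t) = 27·cos(3·t), nous prenons 1 dérivée. En prenant d/dt de a(t), nous trouvons j(t) = -81·sin(3·t). Nous avons le jerk j(t) = -81·sin(3·t). En substituant t = -pi/6: j(-pi/6) = 81.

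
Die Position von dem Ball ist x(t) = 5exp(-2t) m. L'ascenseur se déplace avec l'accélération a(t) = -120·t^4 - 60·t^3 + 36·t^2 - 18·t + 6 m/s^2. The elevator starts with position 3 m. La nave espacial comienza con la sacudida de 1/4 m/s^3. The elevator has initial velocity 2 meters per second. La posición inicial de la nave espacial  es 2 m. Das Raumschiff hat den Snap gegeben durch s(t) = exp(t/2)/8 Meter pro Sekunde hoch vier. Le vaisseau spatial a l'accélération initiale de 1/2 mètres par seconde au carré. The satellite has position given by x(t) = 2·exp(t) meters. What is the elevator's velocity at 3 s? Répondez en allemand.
Ausgehend von der Beschleunigung a(t) = -120·t^4 - 60·t^3 + 36·t^2 - 18·t + 6, nehmen wir 1 Integral. Das Integral von der Beschleunigung ist die Geschwindigkeit. Mit v(0) = 2 erhalten wir v(t) = -24·t^5 - 15·t^4 + 12·t^3 - 9·t^2 + 6·t + 2. Wir haben die Geschwindigkeit v(t) = -24·t^5 - 15·t^4 + 12·t^3 - 9·t^2 + 6·t + 2. Durch Einsetzen von t = 3: v(3) = -6784.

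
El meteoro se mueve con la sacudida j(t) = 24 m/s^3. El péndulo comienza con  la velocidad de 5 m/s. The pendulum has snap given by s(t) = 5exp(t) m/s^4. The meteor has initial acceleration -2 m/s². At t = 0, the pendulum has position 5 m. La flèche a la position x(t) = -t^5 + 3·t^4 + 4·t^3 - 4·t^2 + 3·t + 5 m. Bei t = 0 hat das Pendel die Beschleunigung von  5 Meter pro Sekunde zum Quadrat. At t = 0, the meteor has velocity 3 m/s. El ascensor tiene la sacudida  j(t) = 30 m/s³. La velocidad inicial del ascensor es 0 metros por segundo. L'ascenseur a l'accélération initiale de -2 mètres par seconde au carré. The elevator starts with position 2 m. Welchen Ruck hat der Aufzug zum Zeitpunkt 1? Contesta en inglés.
We have jerk j(t) = 30. Substituting t = 1: j(1) = 30.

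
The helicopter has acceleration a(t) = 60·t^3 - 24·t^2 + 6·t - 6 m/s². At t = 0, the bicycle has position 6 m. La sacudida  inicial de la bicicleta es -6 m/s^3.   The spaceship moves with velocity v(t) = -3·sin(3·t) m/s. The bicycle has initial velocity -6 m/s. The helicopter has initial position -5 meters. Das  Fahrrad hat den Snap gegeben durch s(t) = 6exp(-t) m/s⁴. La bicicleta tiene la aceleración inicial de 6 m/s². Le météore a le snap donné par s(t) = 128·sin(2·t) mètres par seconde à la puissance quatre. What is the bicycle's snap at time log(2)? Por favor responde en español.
Tenemos el snap s(t) = 6·exp(-t). Sustituyendo t = log(2): s(log(2)) = 3.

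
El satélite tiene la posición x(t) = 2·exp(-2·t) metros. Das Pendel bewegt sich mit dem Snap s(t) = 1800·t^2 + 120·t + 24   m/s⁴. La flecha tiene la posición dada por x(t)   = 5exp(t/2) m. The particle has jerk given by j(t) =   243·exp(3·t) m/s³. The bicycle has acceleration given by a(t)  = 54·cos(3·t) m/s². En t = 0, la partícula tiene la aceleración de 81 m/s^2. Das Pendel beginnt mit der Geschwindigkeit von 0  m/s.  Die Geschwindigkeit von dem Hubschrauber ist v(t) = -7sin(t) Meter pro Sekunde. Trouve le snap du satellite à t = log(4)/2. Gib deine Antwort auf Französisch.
Pour résoudre ceci, nous devons prendre 4 dérivées de notre équation de la position x(t) = 2·exp(-2·t). En prenant d/dt de x(t), nous trouvons v(t) = -4·exp(-2·t). La dérivée de la vitesse donne l'accélération: a(t) = 8·exp(-2·t). En prenant d/dt de a(t), nous trouvons j(t) = -16·exp(-2·t). La dérivée du jerk donne le snap: s(t) = 32·exp(-2·t). Nous avons le snap s(t) = 32·exp(-2·t). En substituant t = log(4)/2: s(log(4)/2) = 8.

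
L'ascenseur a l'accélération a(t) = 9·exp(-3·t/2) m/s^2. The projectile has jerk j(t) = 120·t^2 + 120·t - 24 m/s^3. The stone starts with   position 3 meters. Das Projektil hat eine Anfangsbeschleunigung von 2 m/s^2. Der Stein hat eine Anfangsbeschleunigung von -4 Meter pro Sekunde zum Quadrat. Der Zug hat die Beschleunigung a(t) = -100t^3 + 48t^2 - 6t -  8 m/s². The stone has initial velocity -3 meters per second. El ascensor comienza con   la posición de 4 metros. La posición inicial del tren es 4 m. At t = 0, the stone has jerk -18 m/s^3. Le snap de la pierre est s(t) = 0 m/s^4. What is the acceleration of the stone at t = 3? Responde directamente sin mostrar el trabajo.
The answer is -58.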